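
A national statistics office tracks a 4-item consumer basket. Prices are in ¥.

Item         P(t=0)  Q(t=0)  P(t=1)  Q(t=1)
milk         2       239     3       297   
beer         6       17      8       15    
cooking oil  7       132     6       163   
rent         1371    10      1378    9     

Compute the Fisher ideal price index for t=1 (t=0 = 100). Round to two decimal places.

Laspeyres component (base-period weights):
ΣP(t=1)Q(t=0) = 3×239 + 8×17 + 6×132 + 1378×10 = 717 + 136 + 792 + 13780 = 15425
ΣP(t=0)Q(t=0) = 2×239 + 6×17 + 7×132 + 1371×10 = 478 + 102 + 924 + 13710 = 15214
L = 15425 / 15214 × 100 = 101.3869
Paasche component (current-period weights):
ΣP(t=1)Q(t=1) = 3×297 + 8×15 + 6×163 + 1378×9 = 891 + 120 + 978 + 12402 = 14391
ΣP(t=0)Q(t=1) = 2×297 + 6×15 + 7×163 + 1371×9 = 594 + 90 + 1141 + 12339 = 14164
P = 14391 / 14164 × 100 = 101.6027
Fisher = √(L × P) = √(101.3869 × 101.6027) = 101.4947

101.49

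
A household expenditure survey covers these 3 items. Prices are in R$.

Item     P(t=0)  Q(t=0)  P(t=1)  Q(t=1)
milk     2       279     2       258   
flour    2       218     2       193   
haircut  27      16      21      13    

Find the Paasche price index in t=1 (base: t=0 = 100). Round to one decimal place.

Paasche price index uses current-period quantities as weights.
ΣP(t=1)·Q(t=1) = 2×258 + 2×193 + 21×13 = 516 + 386 + 273 = 1175
ΣP(t=0)·Q(t=1) = 2×258 + 2×193 + 27×13 = 516 + 386 + 351 = 1253
Index = 1175 / 1253 × 100 = 93.7749

93.8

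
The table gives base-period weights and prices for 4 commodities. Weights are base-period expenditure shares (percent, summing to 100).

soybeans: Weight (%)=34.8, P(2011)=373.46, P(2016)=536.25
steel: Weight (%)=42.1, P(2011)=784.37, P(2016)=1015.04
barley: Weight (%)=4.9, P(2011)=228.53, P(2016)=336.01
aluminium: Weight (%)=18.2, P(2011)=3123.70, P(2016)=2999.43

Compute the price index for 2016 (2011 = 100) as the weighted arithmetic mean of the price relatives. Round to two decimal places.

129.13

soybeans: 34.8 × (536.25/373.46) = 34.8 × 1.435897 = 49.9692
steel: 42.1 × (1015.04/784.37) = 42.1 × 1.294083 = 54.4809
barley: 4.9 × (336.01/228.53) = 4.9 × 1.470310 = 7.2045
aluminium: 18.2 × (2999.43/3123.70) = 18.2 × 0.960217 = 17.4760
Index = Σ wᵢ·(p₁ᵢ/p₀ᵢ) = 49.9692 + 54.4809 + 7.2045 + 17.4760 = 129.1306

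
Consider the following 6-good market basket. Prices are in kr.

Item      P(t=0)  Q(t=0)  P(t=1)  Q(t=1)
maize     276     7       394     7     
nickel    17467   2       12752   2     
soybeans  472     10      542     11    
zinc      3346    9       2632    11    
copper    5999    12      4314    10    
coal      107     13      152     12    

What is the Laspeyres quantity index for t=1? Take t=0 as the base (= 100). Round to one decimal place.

96.6

Laspeyres quantity index uses base-period prices as weights.
ΣP(t=0)·Q(t=1) = 276×7 + 17467×2 + 472×11 + 3346×11 + 5999×10 + 107×12 = 1932 + 34934 + 5192 + 36806 + 59990 + 1284 = 140138
ΣP(t=0)·Q(t=0) = 276×7 + 17467×2 + 472×10 + 3346×9 + 5999×12 + 107×13 = 1932 + 34934 + 4720 + 30114 + 71988 + 1391 = 145079
Index = 140138 / 145079 × 100 = 96.5943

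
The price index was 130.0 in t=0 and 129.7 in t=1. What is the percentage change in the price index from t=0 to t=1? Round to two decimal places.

-0.23%

Change = (129.7 − 130.0) / 130.0 × 100
       = -0.3 / 130.0 × 100 = -0.2308%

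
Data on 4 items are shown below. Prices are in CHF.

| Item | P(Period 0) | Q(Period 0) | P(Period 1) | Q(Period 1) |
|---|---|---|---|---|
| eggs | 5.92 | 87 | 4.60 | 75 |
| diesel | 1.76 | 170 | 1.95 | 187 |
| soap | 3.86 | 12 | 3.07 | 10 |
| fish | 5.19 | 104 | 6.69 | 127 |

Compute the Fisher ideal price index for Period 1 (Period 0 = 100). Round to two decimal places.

106.32

Laspeyres component (base-period weights):
ΣP(Period 1)Q(Period 0) = 4.60×87 + 1.95×170 + 3.07×12 + 6.69×104 = 400.2 + 331.5 + 36.84 + 695.76 = 1464.3
ΣP(Period 0)Q(Period 0) = 5.92×87 + 1.76×170 + 3.86×12 + 5.19×104 = 515.04 + 299.2 + 46.32 + 539.76 = 1400.32
L = 1464.3 / 1400.32 × 100 = 104.5690
Paasche component (current-period weights):
ΣP(Period 1)Q(Period 1) = 4.60×75 + 1.95×187 + 3.07×10 + 6.69×127 = 345 + 364.65 + 30.7 + 849.63 = 1589.98
ΣP(Period 0)Q(Period 1) = 5.92×75 + 1.76×187 + 3.86×10 + 5.19×127 = 444 + 329.12 + 38.6 + 659.13 = 1470.85
P = 1589.98 / 1470.85 × 100 = 108.0994
Fisher = √(L × P) = √(104.5690 × 108.0994) = 106.3195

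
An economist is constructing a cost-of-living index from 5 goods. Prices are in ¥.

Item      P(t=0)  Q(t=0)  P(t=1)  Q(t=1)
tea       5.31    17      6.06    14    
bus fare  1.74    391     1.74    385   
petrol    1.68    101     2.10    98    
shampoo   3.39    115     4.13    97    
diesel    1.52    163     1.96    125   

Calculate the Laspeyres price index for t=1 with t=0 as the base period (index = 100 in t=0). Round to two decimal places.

113.43

Laspeyres price index uses base-period quantities as weights.
ΣP(t=1)·Q(t=0) = 6.06×17 + 1.74×391 + 2.10×101 + 4.13×115 + 1.96×163 = 103.02 + 680.34 + 212.1 + 474.95 + 319.48 = 1789.89
ΣP(t=0)·Q(t=0) = 5.31×17 + 1.74×391 + 1.68×101 + 3.39×115 + 1.52×163 = 90.27 + 680.34 + 169.68 + 389.85 + 247.76 = 1577.9
Index = 1789.89 / 1577.9 × 100 = 113.4349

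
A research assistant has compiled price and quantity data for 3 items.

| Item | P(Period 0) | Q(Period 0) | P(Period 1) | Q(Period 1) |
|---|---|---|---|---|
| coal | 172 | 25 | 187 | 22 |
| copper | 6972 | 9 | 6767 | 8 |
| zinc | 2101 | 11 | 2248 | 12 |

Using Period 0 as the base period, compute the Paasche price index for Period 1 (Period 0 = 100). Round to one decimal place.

100.5

Paasche price index uses current-period quantities as weights.
ΣP(Period 1)·Q(Period 1) = 187×22 + 6767×8 + 2248×12 = 4114 + 54136 + 26976 = 85226
ΣP(Period 0)·Q(Period 1) = 172×22 + 6972×8 + 2101×12 = 3784 + 55776 + 25212 = 84772
Index = 85226 / 84772 × 100 = 100.5356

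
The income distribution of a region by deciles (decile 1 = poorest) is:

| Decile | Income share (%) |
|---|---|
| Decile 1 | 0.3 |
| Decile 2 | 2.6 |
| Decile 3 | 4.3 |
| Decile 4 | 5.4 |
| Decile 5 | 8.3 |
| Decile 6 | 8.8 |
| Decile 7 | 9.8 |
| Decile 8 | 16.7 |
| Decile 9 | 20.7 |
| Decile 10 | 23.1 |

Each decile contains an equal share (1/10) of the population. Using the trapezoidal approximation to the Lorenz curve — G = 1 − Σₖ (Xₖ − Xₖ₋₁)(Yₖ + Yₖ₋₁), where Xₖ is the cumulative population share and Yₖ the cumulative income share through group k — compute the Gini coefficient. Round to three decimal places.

0.408

Cumulative income shares Yₖ: 0.0030, 0.0290, 0.0720, 0.1260, 0.2090, 0.2970, 0.3950, 0.5620, 0.7690, 1.0000
Σ (Xₖ−Xₖ₋₁)(Yₖ+Yₖ₋₁) = (1/10)(0.0030+0.0000) + (1/10)(0.0290+0.0030) + (1/10)(0.0720+0.0290) + (1/10)(0.1260+0.0720) + (1/10)(0.2090+0.1260) + (1/10)(0.2970+0.2090) + (1/10)(0.3950+0.2970) + (1/10)(0.5620+0.3950) + (1/10)(0.7690+0.5620) + (1/10)(1.0000+0.7690)
  = 0.0003 + 0.0032 + 0.0101 + 0.0198 + 0.0335 + 0.0506 + 0.0692 + 0.0957 + 0.1331 + 0.1769 = 0.5924
G = 1 − 0.5924 = 0.4076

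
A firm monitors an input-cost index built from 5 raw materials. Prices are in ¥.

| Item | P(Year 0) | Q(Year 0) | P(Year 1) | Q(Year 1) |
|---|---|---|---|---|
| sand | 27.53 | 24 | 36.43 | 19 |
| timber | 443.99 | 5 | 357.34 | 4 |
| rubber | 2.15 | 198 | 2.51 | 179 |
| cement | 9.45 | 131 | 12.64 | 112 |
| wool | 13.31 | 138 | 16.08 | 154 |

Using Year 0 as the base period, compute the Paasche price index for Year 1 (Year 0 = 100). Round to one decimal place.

111.6

Paasche price index uses current-period quantities as weights.
ΣP(Year 1)·Q(Year 1) = 36.43×19 + 357.34×4 + 2.51×179 + 12.64×112 + 16.08×154 = 692.17 + 1429.36 + 449.29 + 1415.68 + 2476.32 = 6462.82
ΣP(Year 0)·Q(Year 1) = 27.53×19 + 443.99×4 + 2.15×179 + 9.45×112 + 13.31×154 = 523.07 + 1775.96 + 384.85 + 1058.4 + 2049.74 = 5792.02
Index = 6462.82 / 5792.02 × 100 = 111.5815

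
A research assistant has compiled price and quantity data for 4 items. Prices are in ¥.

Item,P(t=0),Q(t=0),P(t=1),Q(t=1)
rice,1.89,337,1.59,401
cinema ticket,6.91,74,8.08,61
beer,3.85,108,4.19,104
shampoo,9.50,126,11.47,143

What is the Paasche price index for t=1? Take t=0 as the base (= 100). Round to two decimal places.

109.13

Paasche price index uses current-period quantities as weights.
ΣP(t=1)·Q(t=1) = 1.59×401 + 8.08×61 + 4.19×104 + 11.47×143 = 637.59 + 492.88 + 435.76 + 1640.21 = 3206.44
ΣP(t=0)·Q(t=1) = 1.89×401 + 6.91×61 + 3.85×104 + 9.50×143 = 757.89 + 421.51 + 400.4 + 1358.5 = 2938.3
Index = 3206.44 / 2938.3 × 100 = 109.1257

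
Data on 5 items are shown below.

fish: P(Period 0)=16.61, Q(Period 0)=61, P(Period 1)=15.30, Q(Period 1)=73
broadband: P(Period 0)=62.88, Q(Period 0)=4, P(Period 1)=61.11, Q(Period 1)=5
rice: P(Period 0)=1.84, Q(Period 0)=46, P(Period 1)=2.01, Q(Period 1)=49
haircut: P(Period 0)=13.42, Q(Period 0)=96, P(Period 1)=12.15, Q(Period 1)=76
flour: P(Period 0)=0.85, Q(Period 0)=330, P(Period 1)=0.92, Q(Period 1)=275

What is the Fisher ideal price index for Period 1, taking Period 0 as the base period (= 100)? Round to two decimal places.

Laspeyres component (base-period weights):
ΣP(Period 1)Q(Period 0) = 15.30×61 + 61.11×4 + 2.01×46 + 12.15×96 + 0.92×330 = 933.3 + 244.44 + 92.46 + 1166.4 + 303.6 = 2740.2
ΣP(Period 0)Q(Period 0) = 16.61×61 + 62.88×4 + 1.84×46 + 13.42×96 + 0.85×330 = 1013.21 + 251.52 + 84.64 + 1288.32 + 280.5 = 2918.19
L = 2740.2 / 2918.19 × 100 = 93.9007
Paasche component (current-period weights):
ΣP(Period 1)Q(Period 1) = 15.30×73 + 61.11×5 + 2.01×49 + 12.15×76 + 0.92×275 = 1116.9 + 305.55 + 98.49 + 923.4 + 253 = 2697.34
ΣP(Period 0)Q(Period 1) = 16.61×73 + 62.88×5 + 1.84×49 + 13.42×76 + 0.85×275 = 1212.53 + 314.4 + 90.16 + 1019.92 + 233.75 = 2870.76
P = 2697.34 / 2870.76 × 100 = 93.9591
Fisher = √(L × P) = √(93.9007 × 93.9591) = 93.9299

93.93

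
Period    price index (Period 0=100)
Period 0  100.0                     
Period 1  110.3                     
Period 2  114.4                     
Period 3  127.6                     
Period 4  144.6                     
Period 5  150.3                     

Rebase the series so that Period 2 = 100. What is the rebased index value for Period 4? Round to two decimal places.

126.40

Rebased(Period 4) = 144.6 / 114.4 × 100 = 126.3986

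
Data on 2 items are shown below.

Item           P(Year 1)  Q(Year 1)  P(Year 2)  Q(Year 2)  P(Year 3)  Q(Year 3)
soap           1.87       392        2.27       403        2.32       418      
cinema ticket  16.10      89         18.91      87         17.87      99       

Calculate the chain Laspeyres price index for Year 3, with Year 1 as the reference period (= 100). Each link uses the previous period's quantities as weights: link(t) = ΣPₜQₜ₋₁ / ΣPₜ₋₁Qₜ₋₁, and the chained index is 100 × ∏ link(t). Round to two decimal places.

Link Year 1→Year 2:
ΣP(Year 2)Q(Year 1) = 2.27×392 + 18.91×89 = 889.84 + 1682.99 = 2572.83
ΣP(Year 1)Q(Year 1) = 1.87×392 + 16.10×89 = 733.04 + 1432.9 = 2165.94
link = 2572.83/2165.94 = 1.187858
Link Year 2→Year 3:
ΣP(Year 3)Q(Year 2) = 2.32×403 + 17.87×87 = 934.96 + 1554.69 = 2489.65
ΣP(Year 2)Q(Year 2) = 2.27×403 + 18.91×87 = 914.81 + 1645.17 = 2559.98
link = 2489.65/2559.98 = 0.972527
Chained index = 100 × 1.187858 × 0.972527 = 115.5225

115.52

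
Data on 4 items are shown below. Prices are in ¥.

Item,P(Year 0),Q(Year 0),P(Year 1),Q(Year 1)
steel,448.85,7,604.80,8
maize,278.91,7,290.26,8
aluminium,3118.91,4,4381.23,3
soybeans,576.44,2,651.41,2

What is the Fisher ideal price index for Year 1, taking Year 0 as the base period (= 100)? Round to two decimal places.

133.16

Laspeyres component (base-period weights):
ΣP(Year 1)Q(Year 0) = 604.80×7 + 290.26×7 + 4381.23×4 + 651.41×2 = 4233.6 + 2031.82 + 17524.92 + 1302.82 = 25093.16
ΣP(Year 0)Q(Year 0) = 448.85×7 + 278.91×7 + 3118.91×4 + 576.44×2 = 3141.95 + 1952.37 + 12475.64 + 1152.88 = 18722.84
L = 25093.16 / 18722.84 × 100 = 134.0243
Paasche component (current-period weights):
ΣP(Year 1)Q(Year 1) = 604.80×8 + 290.26×8 + 4381.23×3 + 651.41×2 = 4838.4 + 2322.08 + 13143.69 + 1302.82 = 21606.99
ΣP(Year 0)Q(Year 1) = 448.85×8 + 278.91×8 + 3118.91×3 + 576.44×2 = 3590.8 + 2231.28 + 9356.73 + 1152.88 = 16331.69
P = 21606.99 / 16331.69 × 100 = 132.3010
Fisher = √(L × P) = √(134.0243 × 132.3010) = 133.1599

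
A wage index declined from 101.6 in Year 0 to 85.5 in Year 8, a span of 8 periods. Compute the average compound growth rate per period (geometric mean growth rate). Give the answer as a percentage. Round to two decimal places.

Growth factor = (85.5/101.6)^(1/8) = (0.841535)^(1/8) = 0.978665
Growth rate = 0.978665 − 1 = -0.021335 = -2.1335%

-2.13%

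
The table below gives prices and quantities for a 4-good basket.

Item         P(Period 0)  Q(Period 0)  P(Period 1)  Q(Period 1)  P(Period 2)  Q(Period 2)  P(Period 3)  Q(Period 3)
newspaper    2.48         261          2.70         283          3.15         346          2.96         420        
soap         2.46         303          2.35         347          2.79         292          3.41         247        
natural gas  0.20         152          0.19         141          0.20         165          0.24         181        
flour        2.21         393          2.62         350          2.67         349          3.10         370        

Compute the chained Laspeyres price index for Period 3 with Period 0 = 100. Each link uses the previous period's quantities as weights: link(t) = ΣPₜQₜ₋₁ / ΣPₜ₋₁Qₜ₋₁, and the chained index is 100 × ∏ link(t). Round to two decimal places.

132.26

Link Period 0→Period 1:
ΣP(Period 1)Q(Period 0) = 2.70×261 + 2.35×303 + 0.19×152 + 2.62×393 = 704.7 + 712.05 + 28.88 + 1029.66 = 2475.29
ΣP(Period 0)Q(Period 0) = 2.48×261 + 2.46×303 + 0.20×152 + 2.21×393 = 647.28 + 745.38 + 30.4 + 868.53 = 2291.59
link = 2475.29/2291.59 = 1.080163
Link Period 1→Period 2:
ΣP(Period 2)Q(Period 1) = 3.15×283 + 2.79×347 + 0.20×141 + 2.67×350 = 891.45 + 968.13 + 28.2 + 934.5 = 2822.28
ΣP(Period 1)Q(Period 1) = 2.70×283 + 2.35×347 + 0.19×141 + 2.62×350 = 764.1 + 815.45 + 26.79 + 917 = 2523.34
link = 2822.28/2523.34 = 1.118470
Link Period 2→Period 3:
ΣP(Period 3)Q(Period 2) = 2.96×346 + 3.41×292 + 0.24×165 + 3.10×349 = 1024.16 + 995.72 + 39.6 + 1081.9 = 3141.38
ΣP(Period 2)Q(Period 2) = 3.15×346 + 2.79×292 + 0.20×165 + 2.67×349 = 1089.9 + 814.68 + 33 + 931.83 = 2869.41
link = 3141.38/2869.41 = 1.094783
Chained index = 100 × 1.080163 × 1.118470 × 1.094783 = 132.2639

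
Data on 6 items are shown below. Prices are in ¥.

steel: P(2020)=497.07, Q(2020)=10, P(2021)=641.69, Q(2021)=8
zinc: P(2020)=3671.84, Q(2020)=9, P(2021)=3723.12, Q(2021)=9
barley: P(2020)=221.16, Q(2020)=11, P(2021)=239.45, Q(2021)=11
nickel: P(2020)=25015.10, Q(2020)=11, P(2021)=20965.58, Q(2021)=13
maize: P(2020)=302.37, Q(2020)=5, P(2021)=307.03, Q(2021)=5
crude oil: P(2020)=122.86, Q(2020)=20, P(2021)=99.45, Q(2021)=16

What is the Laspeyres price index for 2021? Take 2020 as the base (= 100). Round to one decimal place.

86.6

Laspeyres price index uses base-period quantities as weights.
ΣP(2021)·Q(2020) = 641.69×10 + 3723.12×9 + 239.45×11 + 20965.58×11 + 307.03×5 + 99.45×20 = 6416.9 + 33508.08 + 2633.95 + 230621.38 + 1535.15 + 1989 = 276704.46
ΣP(2020)·Q(2020) = 497.07×10 + 3671.84×9 + 221.16×11 + 25015.10×11 + 302.37×5 + 122.86×20 = 4970.7 + 33046.56 + 2432.76 + 275166.1 + 1511.85 + 2457.2 = 319585.17
Index = 276704.46 / 319585.17 × 100 = 86.5824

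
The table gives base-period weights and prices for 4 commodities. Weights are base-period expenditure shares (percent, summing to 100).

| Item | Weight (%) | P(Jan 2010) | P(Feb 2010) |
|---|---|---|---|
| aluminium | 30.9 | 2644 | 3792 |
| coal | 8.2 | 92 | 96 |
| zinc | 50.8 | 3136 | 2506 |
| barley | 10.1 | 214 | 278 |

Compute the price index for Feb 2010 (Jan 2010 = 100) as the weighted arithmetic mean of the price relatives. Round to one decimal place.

106.6

aluminium: 30.9 × (3792/2644) = 30.9 × 1.434191 = 44.3165
coal: 8.2 × (96/92) = 8.2 × 1.043478 = 8.5565
zinc: 50.8 × (2506/3136) = 50.8 × 0.799107 = 40.5946
barley: 10.1 × (278/214) = 10.1 × 1.299065 = 13.1206
Index = Σ wᵢ·(p₁ᵢ/p₀ᵢ) = 44.3165 + 8.5565 + 40.5946 + 13.1206 = 106.5882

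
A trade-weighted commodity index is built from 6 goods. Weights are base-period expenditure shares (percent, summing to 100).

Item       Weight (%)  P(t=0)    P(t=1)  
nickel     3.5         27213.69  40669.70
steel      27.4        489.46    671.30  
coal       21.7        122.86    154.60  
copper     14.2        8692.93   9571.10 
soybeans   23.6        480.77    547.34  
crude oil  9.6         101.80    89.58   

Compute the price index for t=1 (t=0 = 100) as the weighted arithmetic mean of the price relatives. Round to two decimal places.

nickel: 3.5 × (40669.70/27213.69) = 3.5 × 1.494457 = 5.2306
steel: 27.4 × (671.30/489.46) = 27.4 × 1.371511 = 37.5794
coal: 21.7 × (154.60/122.86) = 21.7 × 1.258343 = 27.3060
copper: 14.2 × (9571.10/8692.93) = 14.2 × 1.101021 = 15.6345
soybeans: 23.6 × (547.34/480.77) = 23.6 × 1.138465 = 26.8678
crude oil: 9.6 × (89.58/101.80) = 9.6 × 0.879961 = 8.4476
Index = Σ wᵢ·(p₁ᵢ/p₀ᵢ) = 5.2306 + 37.5794 + 27.3060 + 15.6345 + 26.8678 + 8.4476 = 121.0660

121.07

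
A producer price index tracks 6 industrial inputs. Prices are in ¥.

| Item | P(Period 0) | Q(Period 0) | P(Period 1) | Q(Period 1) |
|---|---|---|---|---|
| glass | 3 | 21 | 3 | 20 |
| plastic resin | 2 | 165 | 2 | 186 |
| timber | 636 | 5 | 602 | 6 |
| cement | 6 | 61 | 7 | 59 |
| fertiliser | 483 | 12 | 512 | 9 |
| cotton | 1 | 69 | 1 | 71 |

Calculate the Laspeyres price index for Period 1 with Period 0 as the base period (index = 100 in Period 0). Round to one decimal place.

102.4

Laspeyres price index uses base-period quantities as weights.
ΣP(Period 1)·Q(Period 0) = 3×21 + 2×165 + 602×5 + 7×61 + 512×12 + 1×69 = 63 + 330 + 3010 + 427 + 6144 + 69 = 10043
ΣP(Period 0)·Q(Period 0) = 3×21 + 2×165 + 636×5 + 6×61 + 483×12 + 1×69 = 63 + 330 + 3180 + 366 + 5796 + 69 = 9804
Index = 10043 / 9804 × 100 = 102.4378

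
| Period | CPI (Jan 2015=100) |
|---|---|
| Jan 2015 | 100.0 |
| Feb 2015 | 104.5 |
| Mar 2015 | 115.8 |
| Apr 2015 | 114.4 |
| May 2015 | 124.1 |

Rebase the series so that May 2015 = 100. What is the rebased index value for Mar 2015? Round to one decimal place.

Rebased(Mar 2015) = 115.8 / 124.1 × 100 = 93.3118

93.3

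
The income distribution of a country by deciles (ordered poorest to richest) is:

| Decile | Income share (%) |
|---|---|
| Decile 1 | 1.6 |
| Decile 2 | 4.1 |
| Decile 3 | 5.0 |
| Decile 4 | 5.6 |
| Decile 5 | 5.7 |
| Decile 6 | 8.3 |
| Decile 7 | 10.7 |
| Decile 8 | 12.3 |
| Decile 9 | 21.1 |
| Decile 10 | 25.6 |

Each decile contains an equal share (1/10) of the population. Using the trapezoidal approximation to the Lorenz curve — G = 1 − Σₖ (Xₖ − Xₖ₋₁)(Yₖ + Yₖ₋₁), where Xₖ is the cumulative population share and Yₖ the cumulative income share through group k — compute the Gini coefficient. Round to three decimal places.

Cumulative income shares Yₖ: 0.0160, 0.0570, 0.1070, 0.1630, 0.2200, 0.3030, 0.4100, 0.5330, 0.7440, 1.0000
Σ (Xₖ−Xₖ₋₁)(Yₖ+Yₖ₋₁) = (1/10)(0.0160+0.0000) + (1/10)(0.0570+0.0160) + (1/10)(0.1070+0.0570) + (1/10)(0.1630+0.1070) + (1/10)(0.2200+0.1630) + (1/10)(0.3030+0.2200) + (1/10)(0.4100+0.3030) + (1/10)(0.5330+0.4100) + (1/10)(0.7440+0.5330) + (1/10)(1.0000+0.7440)
  = 0.0016 + 0.0073 + 0.0164 + 0.0270 + 0.0383 + 0.0523 + 0.0713 + 0.0943 + 0.1277 + 0.1744 = 0.6106
G = 1 − 0.6106 = 0.3894

0.389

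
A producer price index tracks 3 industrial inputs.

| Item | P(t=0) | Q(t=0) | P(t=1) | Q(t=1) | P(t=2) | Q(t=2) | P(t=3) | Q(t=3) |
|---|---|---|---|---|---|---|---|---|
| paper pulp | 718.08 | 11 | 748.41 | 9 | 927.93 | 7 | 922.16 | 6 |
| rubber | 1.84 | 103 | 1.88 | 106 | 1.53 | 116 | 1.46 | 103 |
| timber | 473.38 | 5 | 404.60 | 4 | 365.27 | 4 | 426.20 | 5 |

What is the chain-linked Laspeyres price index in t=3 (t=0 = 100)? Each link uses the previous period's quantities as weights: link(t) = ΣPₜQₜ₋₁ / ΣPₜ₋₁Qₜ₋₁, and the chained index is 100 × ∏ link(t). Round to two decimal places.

119.34

Link t=0→t=1:
ΣP(t=1)Q(t=0) = 748.41×11 + 1.88×103 + 404.60×5 = 8232.51 + 193.64 + 2023 = 10449.15
ΣP(t=0)Q(t=0) = 718.08×11 + 1.84×103 + 473.38×5 = 7898.88 + 189.52 + 2366.9 = 10455.3
link = 10449.15/10455.3 = 0.999412
Link t=1→t=2:
ΣP(t=2)Q(t=1) = 927.93×9 + 1.53×106 + 365.27×4 = 8351.37 + 162.18 + 1461.08 = 9974.63
ΣP(t=1)Q(t=1) = 748.41×9 + 1.88×106 + 404.60×4 = 6735.69 + 199.28 + 1618.4 = 8553.37
link = 9974.63/8553.37 = 1.166164
Link t=2→t=3:
ΣP(t=3)Q(t=2) = 922.16×7 + 1.46×116 + 426.20×4 = 6455.12 + 169.36 + 1704.8 = 8329.28
ΣP(t=2)Q(t=2) = 927.93×7 + 1.53×116 + 365.27×4 = 6495.51 + 177.48 + 1461.08 = 8134.07
link = 8329.28/8134.07 = 1.023999
Chained index = 100 × 0.999412 × 1.166164 × 1.023999 = 119.3448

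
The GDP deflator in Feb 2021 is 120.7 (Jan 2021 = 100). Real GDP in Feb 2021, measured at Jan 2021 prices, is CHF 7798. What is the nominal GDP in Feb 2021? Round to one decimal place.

Nominal = Real × (Index/100) = 7798 × (120.7/100)
        = 7798 × 1.207 = 9412.1860

9412.2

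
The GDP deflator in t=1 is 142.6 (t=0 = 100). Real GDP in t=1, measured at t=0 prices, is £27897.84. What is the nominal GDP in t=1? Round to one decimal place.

39782.3

Nominal = Real × (Index/100) = 27897.84 × (142.6/100)
        = 27897.84 × 1.426 = 39782.3198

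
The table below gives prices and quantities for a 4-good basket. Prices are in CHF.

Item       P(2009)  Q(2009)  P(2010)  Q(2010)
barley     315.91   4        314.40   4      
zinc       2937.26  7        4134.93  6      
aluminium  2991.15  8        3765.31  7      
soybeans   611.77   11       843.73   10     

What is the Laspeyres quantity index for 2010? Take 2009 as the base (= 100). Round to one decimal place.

Laspeyres quantity index uses base-period prices as weights.
ΣP(2009)·Q(2010) = 315.91×4 + 2937.26×6 + 2991.15×7 + 611.77×10 = 1263.64 + 17623.56 + 20938.05 + 6117.7 = 45942.95
ΣP(2009)·Q(2009) = 315.91×4 + 2937.26×7 + 2991.15×8 + 611.77×11 = 1263.64 + 20560.82 + 23929.2 + 6729.47 = 52483.13
Index = 45942.95 / 52483.13 × 100 = 87.5385

87.5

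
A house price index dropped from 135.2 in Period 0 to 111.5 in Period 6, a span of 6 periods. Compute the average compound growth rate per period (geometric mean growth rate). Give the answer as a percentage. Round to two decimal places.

-3.16%

Growth factor = (111.5/135.2)^(1/6) = (0.824704)^(1/6) = 0.968389
Growth rate = 0.968389 − 1 = -0.031611 = -3.1611%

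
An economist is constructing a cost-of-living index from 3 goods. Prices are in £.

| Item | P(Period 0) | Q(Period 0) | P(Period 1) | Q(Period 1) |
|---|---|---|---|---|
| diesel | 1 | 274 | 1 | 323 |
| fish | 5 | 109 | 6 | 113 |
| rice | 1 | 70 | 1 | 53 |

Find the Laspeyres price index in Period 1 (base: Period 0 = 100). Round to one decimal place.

Laspeyres price index uses base-period quantities as weights.
ΣP(Period 1)·Q(Period 0) = 1×274 + 6×109 + 1×70 = 274 + 654 + 70 = 998
ΣP(Period 0)·Q(Period 0) = 1×274 + 5×109 + 1×70 = 274 + 545 + 70 = 889
Index = 998 / 889 × 100 = 112.2610

112.3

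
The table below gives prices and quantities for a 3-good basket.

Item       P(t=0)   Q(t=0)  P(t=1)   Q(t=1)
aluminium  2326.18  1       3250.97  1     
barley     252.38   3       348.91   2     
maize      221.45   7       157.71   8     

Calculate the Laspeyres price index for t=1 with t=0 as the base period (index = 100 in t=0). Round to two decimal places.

116.58

Laspeyres price index uses base-period quantities as weights.
ΣP(t=1)·Q(t=0) = 3250.97×1 + 348.91×3 + 157.71×7 = 3250.97 + 1046.73 + 1103.97 = 5401.67
ΣP(t=0)·Q(t=0) = 2326.18×1 + 252.38×3 + 221.45×7 = 2326.18 + 757.14 + 1550.15 = 4633.47
Index = 5401.67 / 4633.47 × 100 = 116.5794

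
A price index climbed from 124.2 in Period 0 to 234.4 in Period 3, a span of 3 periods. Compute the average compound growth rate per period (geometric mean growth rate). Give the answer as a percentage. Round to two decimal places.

23.58%

Growth factor = (234.4/124.2)^(1/3) = (1.887279)^(1/3) = 1.235792
Growth rate = 1.235792 − 1 = 0.235792 = 23.5792%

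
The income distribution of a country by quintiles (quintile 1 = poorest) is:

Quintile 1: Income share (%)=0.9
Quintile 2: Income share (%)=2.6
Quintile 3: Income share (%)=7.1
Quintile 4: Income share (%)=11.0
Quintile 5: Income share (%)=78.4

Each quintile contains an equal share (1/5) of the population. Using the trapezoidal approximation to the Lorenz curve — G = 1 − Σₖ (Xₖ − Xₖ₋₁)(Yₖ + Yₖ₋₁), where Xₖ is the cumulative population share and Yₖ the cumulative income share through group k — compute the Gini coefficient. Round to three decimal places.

Cumulative income shares Yₖ: 0.0090, 0.0350, 0.1060, 0.2160, 1.0000
Σ (Xₖ−Xₖ₋₁)(Yₖ+Yₖ₋₁) = (1/5)(0.0090+0.0000) + (1/5)(0.0350+0.0090) + (1/5)(0.1060+0.0350) + (1/5)(0.2160+0.1060) + (1/5)(1.0000+0.2160)
  = 0.0018 + 0.0088 + 0.0282 + 0.0644 + 0.2432 = 0.3464
G = 1 − 0.3464 = 0.6536

0.654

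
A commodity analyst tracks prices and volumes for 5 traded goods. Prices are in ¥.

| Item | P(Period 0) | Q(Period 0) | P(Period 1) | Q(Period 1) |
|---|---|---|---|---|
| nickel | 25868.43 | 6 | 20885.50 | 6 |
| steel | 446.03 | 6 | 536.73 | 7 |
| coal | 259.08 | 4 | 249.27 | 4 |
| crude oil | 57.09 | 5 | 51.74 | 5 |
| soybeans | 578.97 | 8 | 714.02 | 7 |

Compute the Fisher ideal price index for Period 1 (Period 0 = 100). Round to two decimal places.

Laspeyres component (base-period weights):
ΣP(Period 1)Q(Period 0) = 20885.50×6 + 536.73×6 + 249.27×4 + 51.74×5 + 714.02×8 = 125313 + 3220.38 + 997.08 + 258.7 + 5712.16 = 135501.32
ΣP(Period 0)Q(Period 0) = 25868.43×6 + 446.03×6 + 259.08×4 + 57.09×5 + 578.97×8 = 155210.58 + 2676.18 + 1036.32 + 285.45 + 4631.76 = 163840.29
L = 135501.32 / 163840.29 × 100 = 82.7033
Paasche component (current-period weights):
ΣP(Period 1)Q(Period 1) = 20885.50×6 + 536.73×7 + 249.27×4 + 51.74×5 + 714.02×7 = 125313 + 3757.11 + 997.08 + 258.7 + 4998.14 = 135324.03
ΣP(Period 0)Q(Period 1) = 25868.43×6 + 446.03×7 + 259.08×4 + 57.09×5 + 578.97×7 = 155210.58 + 3122.21 + 1036.32 + 285.45 + 4052.79 = 163707.35
P = 135324.03 / 163707.35 × 100 = 82.6622
Fisher = √(L × P) = √(82.7033 × 82.6622) = 82.6827

82.68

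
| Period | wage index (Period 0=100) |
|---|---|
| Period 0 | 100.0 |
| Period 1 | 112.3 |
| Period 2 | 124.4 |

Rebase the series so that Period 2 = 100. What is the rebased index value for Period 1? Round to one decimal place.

Rebased(Period 1) = 112.3 / 124.4 × 100 = 90.2733

90.3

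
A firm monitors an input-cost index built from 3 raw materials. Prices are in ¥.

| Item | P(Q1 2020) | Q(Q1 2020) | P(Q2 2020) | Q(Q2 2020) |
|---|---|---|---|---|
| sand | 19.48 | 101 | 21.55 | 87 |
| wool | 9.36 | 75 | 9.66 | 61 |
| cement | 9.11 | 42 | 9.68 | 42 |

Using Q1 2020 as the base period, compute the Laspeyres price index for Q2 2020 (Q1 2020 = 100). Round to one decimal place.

Laspeyres price index uses base-period quantities as weights.
ΣP(Q2 2020)·Q(Q1 2020) = 21.55×101 + 9.66×75 + 9.68×42 = 2176.55 + 724.5 + 406.56 = 3307.61
ΣP(Q1 2020)·Q(Q1 2020) = 19.48×101 + 9.36×75 + 9.11×42 = 1967.48 + 702 + 382.62 = 3052.1
Index = 3307.61 / 3052.1 × 100 = 108.3716

108.4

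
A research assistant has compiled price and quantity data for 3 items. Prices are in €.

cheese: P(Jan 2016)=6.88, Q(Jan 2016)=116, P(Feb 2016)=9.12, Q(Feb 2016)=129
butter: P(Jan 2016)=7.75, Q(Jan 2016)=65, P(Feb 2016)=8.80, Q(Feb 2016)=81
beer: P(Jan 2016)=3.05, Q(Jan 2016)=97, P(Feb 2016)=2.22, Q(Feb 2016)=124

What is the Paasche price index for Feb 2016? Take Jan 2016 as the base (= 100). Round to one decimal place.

114.3

Paasche price index uses current-period quantities as weights.
ΣP(Feb 2016)·Q(Feb 2016) = 9.12×129 + 8.80×81 + 2.22×124 = 1176.48 + 712.8 + 275.28 = 2164.56
ΣP(Jan 2016)·Q(Feb 2016) = 6.88×129 + 7.75×81 + 3.05×124 = 887.52 + 627.75 + 378.2 = 1893.47
Index = 2164.56 / 1893.47 × 100 = 114.3171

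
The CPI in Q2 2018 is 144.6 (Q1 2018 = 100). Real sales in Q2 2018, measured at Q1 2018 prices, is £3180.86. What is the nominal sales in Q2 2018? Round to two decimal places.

Nominal = Real × (Index/100) = 3180.86 × (144.6/100)
        = 3180.86 × 1.446 = 4599.5236

4599.52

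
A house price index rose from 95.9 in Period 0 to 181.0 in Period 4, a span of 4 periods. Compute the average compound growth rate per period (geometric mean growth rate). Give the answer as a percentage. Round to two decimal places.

Growth factor = (181.0/95.9)^(1/4) = (1.887383)^(1/4) = 1.172101
Growth rate = 1.172101 − 1 = 0.172101 = 17.2101%

17.21%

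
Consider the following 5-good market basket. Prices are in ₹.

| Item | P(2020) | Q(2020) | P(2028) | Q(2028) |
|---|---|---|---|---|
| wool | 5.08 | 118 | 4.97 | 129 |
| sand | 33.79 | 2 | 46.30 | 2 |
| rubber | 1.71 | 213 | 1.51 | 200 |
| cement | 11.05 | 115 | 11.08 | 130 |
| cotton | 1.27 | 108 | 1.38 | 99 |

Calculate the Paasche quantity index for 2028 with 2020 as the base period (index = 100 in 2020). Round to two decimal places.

Paasche quantity index uses current-period prices as weights.
ΣP(2028)·Q(2028) = 4.97×129 + 46.30×2 + 1.51×200 + 11.08×130 + 1.38×99 = 641.13 + 92.6 + 302 + 1440.4 + 136.62 = 2612.75
ΣP(2028)·Q(2020) = 4.97×118 + 46.30×2 + 1.51×213 + 11.08×115 + 1.38×108 = 586.46 + 92.6 + 321.63 + 1274.2 + 149.04 = 2423.93
Index = 2612.75 / 2423.93 × 100 = 107.7898

107.79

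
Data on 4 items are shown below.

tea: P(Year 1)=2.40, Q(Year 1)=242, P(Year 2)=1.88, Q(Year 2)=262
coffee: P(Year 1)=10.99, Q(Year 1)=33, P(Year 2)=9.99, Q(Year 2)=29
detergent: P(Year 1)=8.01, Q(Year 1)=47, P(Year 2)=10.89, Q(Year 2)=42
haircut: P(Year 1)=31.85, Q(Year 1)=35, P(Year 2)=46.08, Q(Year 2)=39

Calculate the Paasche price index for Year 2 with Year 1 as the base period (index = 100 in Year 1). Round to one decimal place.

120.2

Paasche price index uses current-period quantities as weights.
ΣP(Year 2)·Q(Year 2) = 1.88×262 + 9.99×29 + 10.89×42 + 46.08×39 = 492.56 + 289.71 + 457.38 + 1797.12 = 3036.77
ΣP(Year 1)·Q(Year 2) = 2.40×262 + 10.99×29 + 8.01×42 + 31.85×39 = 628.8 + 318.71 + 336.42 + 1242.15 = 2526.08
Index = 3036.77 / 2526.08 × 100 = 120.2167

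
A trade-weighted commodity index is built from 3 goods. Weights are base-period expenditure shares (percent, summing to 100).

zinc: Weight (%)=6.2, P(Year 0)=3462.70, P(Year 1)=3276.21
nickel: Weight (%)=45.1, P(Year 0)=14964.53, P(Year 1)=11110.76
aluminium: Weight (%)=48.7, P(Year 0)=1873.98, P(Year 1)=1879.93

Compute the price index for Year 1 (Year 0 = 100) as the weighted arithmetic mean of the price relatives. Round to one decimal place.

zinc: 6.2 × (3276.21/3462.70) = 6.2 × 0.946143 = 5.8661
nickel: 45.1 × (11110.76/14964.53) = 45.1 × 0.742473 = 33.4855
aluminium: 48.7 × (1879.93/1873.98) = 48.7 × 1.003175 = 48.8546
Index = Σ wᵢ·(p₁ᵢ/p₀ᵢ) = 5.8661 + 33.4855 + 48.8546 = 88.2062

88.2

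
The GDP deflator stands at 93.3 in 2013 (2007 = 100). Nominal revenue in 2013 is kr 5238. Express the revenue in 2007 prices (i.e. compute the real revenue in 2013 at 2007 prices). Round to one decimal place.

5614.1

Real = Nominal ÷ (Index/100) = 5238 ÷ (93.3/100)
     = 5238 ÷ 0.933 = 5614.1479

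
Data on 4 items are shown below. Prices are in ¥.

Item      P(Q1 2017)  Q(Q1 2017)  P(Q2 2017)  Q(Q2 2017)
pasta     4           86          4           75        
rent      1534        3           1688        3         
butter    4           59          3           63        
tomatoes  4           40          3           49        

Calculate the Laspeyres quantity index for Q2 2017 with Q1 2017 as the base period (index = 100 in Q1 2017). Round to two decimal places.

100.15

Laspeyres quantity index uses base-period prices as weights.
ΣP(Q1 2017)·Q(Q2 2017) = 4×75 + 1534×3 + 4×63 + 4×49 = 300 + 4602 + 252 + 196 = 5350
ΣP(Q1 2017)·Q(Q1 2017) = 4×86 + 1534×3 + 4×59 + 4×40 = 344 + 4602 + 236 + 160 = 5342
Index = 5350 / 5342 × 100 = 100.1498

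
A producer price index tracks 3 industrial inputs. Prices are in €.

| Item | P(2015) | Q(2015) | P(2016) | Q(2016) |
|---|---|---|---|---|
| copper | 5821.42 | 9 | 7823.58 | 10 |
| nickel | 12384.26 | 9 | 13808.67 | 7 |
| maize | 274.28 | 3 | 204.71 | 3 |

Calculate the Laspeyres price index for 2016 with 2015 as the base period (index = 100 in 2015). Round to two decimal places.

118.60

Laspeyres price index uses base-period quantities as weights.
ΣP(2016)·Q(2015) = 7823.58×9 + 13808.67×9 + 204.71×3 = 70412.22 + 124278.03 + 614.13 = 195304.38
ΣP(2015)·Q(2015) = 5821.42×9 + 12384.26×9 + 274.28×3 = 52392.78 + 111458.34 + 822.84 = 164673.96
Index = 195304.38 / 164673.96 × 100 = 118.6006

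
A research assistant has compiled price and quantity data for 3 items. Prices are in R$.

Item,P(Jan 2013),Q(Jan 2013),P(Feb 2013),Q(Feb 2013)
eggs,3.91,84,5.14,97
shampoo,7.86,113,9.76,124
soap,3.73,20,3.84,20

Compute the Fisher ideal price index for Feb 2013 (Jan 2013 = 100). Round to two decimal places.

124.90

Laspeyres component (base-period weights):
ΣP(Feb 2013)Q(Jan 2013) = 5.14×84 + 9.76×113 + 3.84×20 = 431.76 + 1102.88 + 76.8 = 1611.44
ΣP(Jan 2013)Q(Jan 2013) = 3.91×84 + 7.86×113 + 3.73×20 = 328.44 + 888.18 + 74.6 = 1291.22
L = 1611.44 / 1291.22 × 100 = 124.7998
Paasche component (current-period weights):
ΣP(Feb 2013)Q(Feb 2013) = 5.14×97 + 9.76×124 + 3.84×20 = 498.58 + 1210.24 + 76.8 = 1785.62
ΣP(Jan 2013)Q(Feb 2013) = 3.91×97 + 7.86×124 + 3.73×20 = 379.27 + 974.64 + 74.6 = 1428.51
P = 1785.62 / 1428.51 × 100 = 124.9988
Fisher = √(L × P) = √(124.7998 × 124.9988) = 124.8992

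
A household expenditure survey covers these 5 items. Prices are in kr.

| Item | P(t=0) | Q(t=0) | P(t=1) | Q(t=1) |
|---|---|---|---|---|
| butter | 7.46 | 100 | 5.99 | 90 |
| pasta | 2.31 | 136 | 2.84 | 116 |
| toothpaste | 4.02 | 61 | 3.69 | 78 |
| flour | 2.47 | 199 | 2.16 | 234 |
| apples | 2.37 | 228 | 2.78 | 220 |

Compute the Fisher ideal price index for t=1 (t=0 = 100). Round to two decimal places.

Laspeyres component (base-period weights):
ΣP(t=1)Q(t=0) = 5.99×100 + 2.84×136 + 3.69×61 + 2.16×199 + 2.78×228 = 599 + 386.24 + 225.09 + 429.84 + 633.84 = 2274.01
ΣP(t=0)Q(t=0) = 7.46×100 + 2.31×136 + 4.02×61 + 2.47×199 + 2.37×228 = 746 + 314.16 + 245.22 + 491.53 + 540.36 = 2337.27
L = 2274.01 / 2337.27 × 100 = 97.2934
Paasche component (current-period weights):
ΣP(t=1)Q(t=1) = 5.99×90 + 2.84×116 + 3.69×78 + 2.16×234 + 2.78×220 = 539.1 + 329.44 + 287.82 + 505.44 + 611.6 = 2273.4
ΣP(t=0)Q(t=1) = 7.46×90 + 2.31×116 + 4.02×78 + 2.47×234 + 2.37×220 = 671.4 + 267.96 + 313.56 + 577.98 + 521.4 = 2352.3
P = 2273.4 / 2352.3 × 100 = 96.6458
Fisher = √(L × P) = √(97.2934 × 96.6458) = 96.9691

96.97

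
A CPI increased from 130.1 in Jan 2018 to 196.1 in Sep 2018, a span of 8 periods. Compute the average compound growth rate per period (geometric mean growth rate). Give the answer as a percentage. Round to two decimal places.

5.26%

Growth factor = (196.1/130.1)^(1/8) = (1.507302)^(1/8) = 1.052628
Growth rate = 1.052628 − 1 = 0.052628 = 5.2628%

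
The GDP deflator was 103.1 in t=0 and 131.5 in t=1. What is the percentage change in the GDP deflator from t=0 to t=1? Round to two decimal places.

27.55%

Change = (131.5 − 103.1) / 103.1 × 100
       = 28.4 / 103.1 × 100 = 27.5461%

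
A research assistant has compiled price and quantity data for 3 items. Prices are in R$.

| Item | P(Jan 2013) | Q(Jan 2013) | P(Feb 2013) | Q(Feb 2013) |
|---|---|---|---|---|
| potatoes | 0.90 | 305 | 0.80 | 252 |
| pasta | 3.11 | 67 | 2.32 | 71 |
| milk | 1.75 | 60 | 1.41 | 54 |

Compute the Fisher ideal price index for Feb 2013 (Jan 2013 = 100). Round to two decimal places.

Laspeyres component (base-period weights):
ΣP(Feb 2013)Q(Jan 2013) = 0.80×305 + 2.32×67 + 1.41×60 = 244 + 155.44 + 84.6 = 484.04
ΣP(Jan 2013)Q(Jan 2013) = 0.90×305 + 3.11×67 + 1.75×60 = 274.5 + 208.37 + 105 = 587.87
L = 484.04 / 587.87 × 100 = 82.3379
Paasche component (current-period weights):
ΣP(Feb 2013)Q(Feb 2013) = 0.80×252 + 2.32×71 + 1.41×54 = 201.6 + 164.72 + 76.14 = 442.46
ΣP(Jan 2013)Q(Feb 2013) = 0.90×252 + 3.11×71 + 1.75×54 = 226.8 + 220.81 + 94.5 = 542.11
P = 442.46 / 542.11 × 100 = 81.6181
Fisher = √(L × P) = √(82.3379 × 81.6181) = 81.9772

81.98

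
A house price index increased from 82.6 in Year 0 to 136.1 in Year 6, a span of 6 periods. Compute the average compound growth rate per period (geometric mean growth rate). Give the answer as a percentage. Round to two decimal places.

Growth factor = (136.1/82.6)^(1/6) = (1.647700)^(1/6) = 1.086792
Growth rate = 1.086792 − 1 = 0.086792 = 8.6792%

8.68%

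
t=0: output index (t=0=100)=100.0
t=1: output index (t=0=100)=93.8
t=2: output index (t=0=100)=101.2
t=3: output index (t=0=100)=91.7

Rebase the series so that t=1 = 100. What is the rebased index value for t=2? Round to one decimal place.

107.9

Rebased(t=2) = 101.2 / 93.8 × 100 = 107.8891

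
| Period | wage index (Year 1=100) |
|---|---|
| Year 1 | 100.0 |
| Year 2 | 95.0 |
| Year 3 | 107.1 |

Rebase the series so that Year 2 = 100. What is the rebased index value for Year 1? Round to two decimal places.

105.26

Rebased(Year 1) = 100.0 / 95.0 × 100 = 105.2632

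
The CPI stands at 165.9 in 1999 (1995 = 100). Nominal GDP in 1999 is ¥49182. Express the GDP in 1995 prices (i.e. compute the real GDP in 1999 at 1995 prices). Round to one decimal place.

29645.6

Real = Nominal ÷ (Index/100) = 49182 ÷ (165.9/100)
     = 49182 ÷ 1.659 = 29645.5696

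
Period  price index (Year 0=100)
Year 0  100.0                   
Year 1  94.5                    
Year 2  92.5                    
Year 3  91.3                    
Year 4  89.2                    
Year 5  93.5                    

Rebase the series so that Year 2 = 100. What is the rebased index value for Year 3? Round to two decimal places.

Rebased(Year 3) = 91.3 / 92.5 × 100 = 98.7027

98.70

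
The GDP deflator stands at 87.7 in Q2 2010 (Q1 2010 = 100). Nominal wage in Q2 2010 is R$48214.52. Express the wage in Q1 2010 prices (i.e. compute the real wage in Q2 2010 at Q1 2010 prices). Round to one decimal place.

54976.6

Real = Nominal ÷ (Index/100) = 48214.52 ÷ (87.7/100)
     = 48214.52 ÷ 0.877 = 54976.6477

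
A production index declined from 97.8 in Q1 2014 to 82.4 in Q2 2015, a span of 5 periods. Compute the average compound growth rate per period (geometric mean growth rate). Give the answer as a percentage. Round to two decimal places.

Growth factor = (82.4/97.8)^(1/5) = (0.842536)^(1/5) = 0.966313
Growth rate = 0.966313 − 1 = -0.033687 = -3.3687%

-3.37%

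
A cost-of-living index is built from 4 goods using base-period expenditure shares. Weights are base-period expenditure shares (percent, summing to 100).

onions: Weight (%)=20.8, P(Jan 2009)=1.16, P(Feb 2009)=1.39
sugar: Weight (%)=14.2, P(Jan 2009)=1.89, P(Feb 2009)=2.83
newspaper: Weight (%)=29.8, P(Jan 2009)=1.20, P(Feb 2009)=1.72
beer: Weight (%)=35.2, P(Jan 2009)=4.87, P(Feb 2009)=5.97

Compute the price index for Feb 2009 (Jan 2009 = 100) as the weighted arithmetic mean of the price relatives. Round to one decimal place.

onions: 20.8 × (1.39/1.16) = 20.8 × 1.198276 = 24.9241
sugar: 14.2 × (2.83/1.89) = 14.2 × 1.497354 = 21.2624
newspaper: 29.8 × (1.72/1.20) = 29.8 × 1.433333 = 42.7133
beer: 35.2 × (5.97/4.87) = 35.2 × 1.225873 = 43.1507
Index = Σ wᵢ·(p₁ᵢ/p₀ᵢ) = 24.9241 + 21.2624 + 42.7133 + 43.1507 = 132.0506

132.1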